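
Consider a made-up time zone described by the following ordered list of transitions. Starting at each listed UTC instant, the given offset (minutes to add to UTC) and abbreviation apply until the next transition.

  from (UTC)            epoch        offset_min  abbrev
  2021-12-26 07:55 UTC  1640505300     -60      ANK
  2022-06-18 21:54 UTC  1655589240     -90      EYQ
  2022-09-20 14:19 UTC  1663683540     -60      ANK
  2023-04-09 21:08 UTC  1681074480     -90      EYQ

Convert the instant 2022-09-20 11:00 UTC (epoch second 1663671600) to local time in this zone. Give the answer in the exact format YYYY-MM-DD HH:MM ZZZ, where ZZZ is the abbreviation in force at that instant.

Query: 2022-09-20 11:00 UTC
Rule 2/4 (EYQ, -01:30): 2022-06-18 21:54 UTC ≤ query < 2022-09-20 14:19 UTC
11·60 + 0 - 90 = 570 min
570 = 0·1440 + 570; 570 = 9·60 + 30 → 09:30, same day
→ 2022-09-20 09:30 EYQ

2022-09-20 09:30 EYQ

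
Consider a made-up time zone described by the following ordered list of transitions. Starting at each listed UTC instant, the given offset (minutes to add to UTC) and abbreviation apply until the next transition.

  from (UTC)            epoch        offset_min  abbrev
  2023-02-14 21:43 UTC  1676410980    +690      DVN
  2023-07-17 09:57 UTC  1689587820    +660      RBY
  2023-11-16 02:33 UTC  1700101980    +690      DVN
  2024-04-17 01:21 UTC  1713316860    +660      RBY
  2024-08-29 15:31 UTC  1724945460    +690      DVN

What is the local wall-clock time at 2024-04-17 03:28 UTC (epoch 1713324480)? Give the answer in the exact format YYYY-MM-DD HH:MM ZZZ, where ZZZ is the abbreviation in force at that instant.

Query: 2024-04-17 03:28 UTC
Rule 4/5 (RBY, +11:00): 2024-04-17 01:21 UTC ≤ query < 2024-08-29 15:31 UTC
3·60 + 28 + 660 = 868 min
868 = 0·1440 + 868; 868 = 14·60 + 28 → 14:28, same day
→ 2024-04-17 14:28 RBY

2024-04-17 14:28 RBY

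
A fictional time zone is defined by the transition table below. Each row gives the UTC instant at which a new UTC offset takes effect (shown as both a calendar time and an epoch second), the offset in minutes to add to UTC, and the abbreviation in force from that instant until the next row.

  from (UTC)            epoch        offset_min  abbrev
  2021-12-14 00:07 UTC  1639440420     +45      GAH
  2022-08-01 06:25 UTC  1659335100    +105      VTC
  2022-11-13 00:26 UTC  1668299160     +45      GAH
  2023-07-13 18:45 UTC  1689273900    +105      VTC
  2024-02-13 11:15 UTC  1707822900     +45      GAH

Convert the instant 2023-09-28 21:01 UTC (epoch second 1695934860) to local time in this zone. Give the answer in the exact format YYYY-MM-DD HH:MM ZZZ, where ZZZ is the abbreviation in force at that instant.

Query: 2023-09-28 21:01 UTC
Rule 4/5 (VTC, +01:45): 2023-07-13 18:45 UTC ≤ query < 2024-02-13 11:15 UTC
21·60 + 1 + 105 = 1366 min
1366 = 0·1440 + 1366; 1366 = 22·60 + 46 → 22:46, same day
→ 2023-09-28 22:46 VTC

2023-09-28 22:46 VTC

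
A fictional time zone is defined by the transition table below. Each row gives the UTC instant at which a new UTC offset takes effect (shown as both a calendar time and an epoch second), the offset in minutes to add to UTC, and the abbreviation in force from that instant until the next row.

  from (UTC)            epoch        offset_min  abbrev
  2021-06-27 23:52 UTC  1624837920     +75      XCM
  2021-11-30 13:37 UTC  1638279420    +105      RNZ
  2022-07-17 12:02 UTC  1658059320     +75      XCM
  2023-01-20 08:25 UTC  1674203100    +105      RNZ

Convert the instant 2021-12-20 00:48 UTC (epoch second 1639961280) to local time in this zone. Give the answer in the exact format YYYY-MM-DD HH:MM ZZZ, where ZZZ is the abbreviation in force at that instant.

Query: 2021-12-20 00:48 UTC
Rule 2/4 (RNZ, +01:45): 2021-11-30 13:37 UTC ≤ query < 2022-07-17 12:02 UTC
0·60 + 48 + 105 = 153 min
153 = 0·1440 + 153; 153 = 2·60 + 33 → 02:33, same day
→ 2021-12-20 02:33 RNZ

2021-12-20 02:33 RNZ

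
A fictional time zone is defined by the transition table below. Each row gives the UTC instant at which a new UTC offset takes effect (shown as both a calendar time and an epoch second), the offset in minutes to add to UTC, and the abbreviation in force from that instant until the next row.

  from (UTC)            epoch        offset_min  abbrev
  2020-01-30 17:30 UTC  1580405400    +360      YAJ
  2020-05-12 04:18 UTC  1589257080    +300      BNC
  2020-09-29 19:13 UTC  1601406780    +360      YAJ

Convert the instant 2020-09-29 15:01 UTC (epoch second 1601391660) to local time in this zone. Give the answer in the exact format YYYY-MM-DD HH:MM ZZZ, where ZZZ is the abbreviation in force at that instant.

2020-09-29 20:01 BNC

Query: 2020-09-29 15:01 UTC
Rule 2/3 (BNC, +05:00): 2020-05-12 04:18 UTC ≤ query < 2020-09-29 19:13 UTC
15·60 + 1 + 300 = 1201 min
1201 = 0·1440 + 1201; 1201 = 20·60 + 1 → 20:01, same day
→ 2020-09-29 20:01 BNC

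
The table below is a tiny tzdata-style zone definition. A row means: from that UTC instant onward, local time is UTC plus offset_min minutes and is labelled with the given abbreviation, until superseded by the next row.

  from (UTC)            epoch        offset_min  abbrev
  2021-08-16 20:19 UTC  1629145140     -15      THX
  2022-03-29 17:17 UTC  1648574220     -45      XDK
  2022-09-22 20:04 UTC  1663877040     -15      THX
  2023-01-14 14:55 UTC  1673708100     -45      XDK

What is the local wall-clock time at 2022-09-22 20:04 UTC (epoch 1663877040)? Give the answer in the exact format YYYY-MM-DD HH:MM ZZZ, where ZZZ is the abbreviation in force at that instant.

2022-09-22 19:49 THX

Query: 2022-09-22 20:04 UTC
Rule 3/4 (THX, -00:15): 2022-09-22 20:04 UTC ≤ query < 2023-01-14 14:55 UTC
20·60 + 4 - 15 = 1189 min
1189 = 0·1440 + 1189; 1189 = 19·60 + 49 → 19:49, same day
→ 2022-09-22 19:49 THX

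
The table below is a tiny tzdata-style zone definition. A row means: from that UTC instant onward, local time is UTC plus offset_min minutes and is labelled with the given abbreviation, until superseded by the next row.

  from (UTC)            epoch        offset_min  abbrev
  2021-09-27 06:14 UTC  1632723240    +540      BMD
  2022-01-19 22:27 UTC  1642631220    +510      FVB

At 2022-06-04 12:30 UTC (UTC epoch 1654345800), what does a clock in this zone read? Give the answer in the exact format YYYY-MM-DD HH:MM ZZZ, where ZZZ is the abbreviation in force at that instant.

Query: 2022-06-04 12:30 UTC
Rule 2/2 (FVB, +08:30): 2022-01-19 22:27 UTC ≤ query < +∞
12·60 + 30 + 510 = 1260 min
1260 = 0·1440 + 1260; 1260 = 21·60 + 0 → 21:00, same day
→ 2022-06-04 21:00 FVB

2022-06-04 21:00 FVB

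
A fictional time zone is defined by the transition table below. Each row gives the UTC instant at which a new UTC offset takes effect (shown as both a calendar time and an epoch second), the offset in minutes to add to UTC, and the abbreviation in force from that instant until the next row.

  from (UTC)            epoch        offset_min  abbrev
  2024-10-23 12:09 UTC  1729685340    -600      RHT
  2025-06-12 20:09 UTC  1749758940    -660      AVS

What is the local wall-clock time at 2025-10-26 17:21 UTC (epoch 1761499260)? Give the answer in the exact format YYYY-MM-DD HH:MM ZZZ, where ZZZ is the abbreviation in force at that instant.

2025-10-26 06:21 AVS

Query: 2025-10-26 17:21 UTC
Rule 2/2 (AVS, -11:00): 2025-06-12 20:09 UTC ≤ query < +∞
17·60 + 21 - 660 = 381 min
381 = 0·1440 + 381; 381 = 6·60 + 21 → 06:21, same day
→ 2025-10-26 06:21 AVS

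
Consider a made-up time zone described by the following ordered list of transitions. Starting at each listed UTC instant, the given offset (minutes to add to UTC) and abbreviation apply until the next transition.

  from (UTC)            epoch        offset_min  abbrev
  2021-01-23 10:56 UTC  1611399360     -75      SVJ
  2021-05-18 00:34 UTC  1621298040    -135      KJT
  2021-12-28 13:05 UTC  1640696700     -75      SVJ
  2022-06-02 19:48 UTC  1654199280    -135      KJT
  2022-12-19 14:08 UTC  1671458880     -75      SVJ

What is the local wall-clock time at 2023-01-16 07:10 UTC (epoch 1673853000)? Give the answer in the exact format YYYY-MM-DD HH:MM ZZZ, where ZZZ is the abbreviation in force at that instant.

Query: 2023-01-16 07:10 UTC
Rule 5/5 (SVJ, -01:15): 2022-12-19 14:08 UTC ≤ query < +∞
7·60 + 10 - 75 = 355 min
355 = 0·1440 + 355; 355 = 5·60 + 55 → 05:55, same day
→ 2023-01-16 05:55 SVJ

2023-01-16 05:55 SVJ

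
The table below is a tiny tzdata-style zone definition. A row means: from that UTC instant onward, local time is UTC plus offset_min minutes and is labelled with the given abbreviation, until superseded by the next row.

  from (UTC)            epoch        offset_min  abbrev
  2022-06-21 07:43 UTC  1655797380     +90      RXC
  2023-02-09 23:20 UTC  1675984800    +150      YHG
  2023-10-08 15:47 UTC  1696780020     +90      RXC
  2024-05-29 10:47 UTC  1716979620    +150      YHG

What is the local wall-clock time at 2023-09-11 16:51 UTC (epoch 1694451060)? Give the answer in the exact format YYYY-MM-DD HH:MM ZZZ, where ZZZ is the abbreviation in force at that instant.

Query: 2023-09-11 16:51 UTC
Rule 2/4 (YHG, +02:30): 2023-02-09 23:20 UTC ≤ query < 2023-10-08 15:47 UTC
16·60 + 51 + 150 = 1161 min
1161 = 0·1440 + 1161; 1161 = 19·60 + 21 → 19:21, same day
→ 2023-09-11 19:21 YHG

2023-09-11 19:21 YHG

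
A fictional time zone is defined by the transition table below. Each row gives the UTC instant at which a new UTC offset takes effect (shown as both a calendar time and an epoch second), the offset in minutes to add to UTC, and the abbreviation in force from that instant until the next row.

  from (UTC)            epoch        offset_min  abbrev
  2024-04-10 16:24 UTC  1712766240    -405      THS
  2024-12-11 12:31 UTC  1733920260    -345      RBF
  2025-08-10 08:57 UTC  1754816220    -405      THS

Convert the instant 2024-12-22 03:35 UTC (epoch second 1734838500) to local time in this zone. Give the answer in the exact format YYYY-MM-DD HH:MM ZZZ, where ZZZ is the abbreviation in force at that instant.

Query: 2024-12-22 03:35 UTC
Rule 2/3 (RBF, -05:45): 2024-12-11 12:31 UTC ≤ query < 2025-08-10 08:57 UTC
3·60 + 35 - 345 = -130 min
-130 = -1·1440 + 1310; 1310 = 21·60 + 50 → 21:50, 2024-12-22 - 1 day = 2024-12-21
→ 2024-12-21 21:50 RBF

2024-12-21 21:50 RBF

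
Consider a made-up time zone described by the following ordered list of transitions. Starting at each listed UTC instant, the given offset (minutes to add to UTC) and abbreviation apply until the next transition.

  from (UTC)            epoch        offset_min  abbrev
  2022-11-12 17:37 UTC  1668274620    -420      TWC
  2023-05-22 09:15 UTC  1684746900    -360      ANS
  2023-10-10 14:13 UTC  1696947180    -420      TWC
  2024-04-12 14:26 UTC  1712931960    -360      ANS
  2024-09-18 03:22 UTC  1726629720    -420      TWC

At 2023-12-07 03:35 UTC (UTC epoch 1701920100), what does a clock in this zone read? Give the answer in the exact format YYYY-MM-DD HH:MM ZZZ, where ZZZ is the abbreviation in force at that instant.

Query: 2023-12-07 03:35 UTC
Rule 3/5 (TWC, -07:00): 2023-10-10 14:13 UTC ≤ query < 2024-04-12 14:26 UTC
3·60 + 35 - 420 = -205 min
-205 = -1·1440 + 1235; 1235 = 20·60 + 35 → 20:35, 2023-12-07 - 1 day = 2023-12-06
→ 2023-12-06 20:35 TWC

2023-12-06 20:35 TWC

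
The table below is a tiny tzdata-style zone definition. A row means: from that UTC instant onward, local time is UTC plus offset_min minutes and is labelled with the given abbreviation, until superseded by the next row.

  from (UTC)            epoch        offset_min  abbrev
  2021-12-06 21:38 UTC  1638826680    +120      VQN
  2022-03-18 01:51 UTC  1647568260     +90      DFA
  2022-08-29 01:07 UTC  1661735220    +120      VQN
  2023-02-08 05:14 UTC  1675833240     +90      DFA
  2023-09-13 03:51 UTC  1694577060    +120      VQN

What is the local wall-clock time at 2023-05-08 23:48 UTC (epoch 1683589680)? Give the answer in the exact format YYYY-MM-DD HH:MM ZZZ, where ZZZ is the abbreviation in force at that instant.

2023-05-09 01:18 DFA

Query: 2023-05-08 23:48 UTC
Rule 4/5 (DFA, +01:30): 2023-02-08 05:14 UTC ≤ query < 2023-09-13 03:51 UTC
23·60 + 48 + 90 = 1518 min
1518 = 1·1440 + 78; 78 = 1·60 + 18 → 01:18, 2023-05-08 + 1 day = 2023-05-09
→ 2023-05-09 01:18 DFA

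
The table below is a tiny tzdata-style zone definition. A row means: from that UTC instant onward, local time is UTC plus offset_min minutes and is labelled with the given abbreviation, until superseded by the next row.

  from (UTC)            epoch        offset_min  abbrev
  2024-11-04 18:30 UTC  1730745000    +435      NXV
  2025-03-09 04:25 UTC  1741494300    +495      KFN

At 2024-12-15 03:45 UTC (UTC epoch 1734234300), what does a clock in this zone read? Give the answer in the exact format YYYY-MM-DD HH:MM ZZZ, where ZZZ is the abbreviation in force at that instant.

2024-12-15 11:00 NXV

Query: 2024-12-15 03:45 UTC
Rule 1/2 (NXV, +07:15): 2024-11-04 18:30 UTC ≤ query < 2025-03-09 04:25 UTC
3·60 + 45 + 435 = 660 min
660 = 0·1440 + 660; 660 = 11·60 + 0 → 11:00, same day
→ 2024-12-15 11:00 NXV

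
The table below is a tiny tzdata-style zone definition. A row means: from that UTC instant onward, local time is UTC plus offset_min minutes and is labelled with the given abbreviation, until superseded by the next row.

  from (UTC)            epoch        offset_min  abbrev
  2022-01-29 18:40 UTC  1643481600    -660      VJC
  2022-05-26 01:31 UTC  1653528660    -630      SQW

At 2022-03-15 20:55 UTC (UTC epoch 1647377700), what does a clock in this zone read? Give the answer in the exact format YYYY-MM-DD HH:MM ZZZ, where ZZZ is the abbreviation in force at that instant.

Query: 2022-03-15 20:55 UTC
Rule 1/2 (VJC, -11:00): 2022-01-29 18:40 UTC ≤ query < 2022-05-26 01:31 UTC
20·60 + 55 - 660 = 595 min
595 = 0·1440 + 595; 595 = 9·60 + 55 → 09:55, same day
→ 2022-03-15 09:55 VJC

2022-03-15 09:55 VJC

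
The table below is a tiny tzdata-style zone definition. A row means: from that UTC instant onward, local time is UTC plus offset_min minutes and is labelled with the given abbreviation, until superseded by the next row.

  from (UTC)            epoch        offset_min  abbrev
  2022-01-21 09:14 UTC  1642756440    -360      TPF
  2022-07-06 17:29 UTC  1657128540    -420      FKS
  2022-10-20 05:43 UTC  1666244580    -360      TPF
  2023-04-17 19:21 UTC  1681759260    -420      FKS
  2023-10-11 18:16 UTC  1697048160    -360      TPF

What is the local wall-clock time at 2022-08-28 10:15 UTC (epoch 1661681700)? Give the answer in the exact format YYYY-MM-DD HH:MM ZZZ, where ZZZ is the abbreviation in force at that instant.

2022-08-28 03:15 FKS

Query: 2022-08-28 10:15 UTC
Rule 2/5 (FKS, -07:00): 2022-07-06 17:29 UTC ≤ query < 2022-10-20 05:43 UTC
10·60 + 15 - 420 = 195 min
195 = 0·1440 + 195; 195 = 3·60 + 15 → 03:15, same day
→ 2022-08-28 03:15 FKS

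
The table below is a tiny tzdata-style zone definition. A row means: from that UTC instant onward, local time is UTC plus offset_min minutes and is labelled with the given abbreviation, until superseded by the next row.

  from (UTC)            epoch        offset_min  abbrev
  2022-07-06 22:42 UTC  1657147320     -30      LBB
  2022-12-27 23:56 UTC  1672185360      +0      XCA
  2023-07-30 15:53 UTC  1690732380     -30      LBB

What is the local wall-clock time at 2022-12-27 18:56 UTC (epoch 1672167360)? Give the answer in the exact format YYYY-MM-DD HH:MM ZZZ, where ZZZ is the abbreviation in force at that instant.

2022-12-27 18:26 LBB

Query: 2022-12-27 18:56 UTC
Rule 1/3 (LBB, -00:30): 2022-07-06 22:42 UTC ≤ query < 2022-12-27 23:56 UTC
18·60 + 56 - 30 = 1106 min
1106 = 0·1440 + 1106; 1106 = 18·60 + 26 → 18:26, same day
→ 2022-12-27 18:26 LBB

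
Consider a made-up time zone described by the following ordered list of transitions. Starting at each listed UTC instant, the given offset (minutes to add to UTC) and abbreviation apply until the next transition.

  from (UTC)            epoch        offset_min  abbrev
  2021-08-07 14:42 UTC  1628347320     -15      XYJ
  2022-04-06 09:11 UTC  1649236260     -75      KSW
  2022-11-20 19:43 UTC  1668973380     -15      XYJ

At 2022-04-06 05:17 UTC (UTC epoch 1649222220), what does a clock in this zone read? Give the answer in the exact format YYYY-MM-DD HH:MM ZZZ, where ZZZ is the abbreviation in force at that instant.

2022-04-06 05:02 XYJ

Query: 2022-04-06 05:17 UTC
Rule 1/3 (XYJ, -00:15): 2021-08-07 14:42 UTC ≤ query < 2022-04-06 09:11 UTC
5·60 + 17 - 15 = 302 min
302 = 0·1440 + 302; 302 = 5·60 + 2 → 05:02, same day
→ 2022-04-06 05:02 XYJ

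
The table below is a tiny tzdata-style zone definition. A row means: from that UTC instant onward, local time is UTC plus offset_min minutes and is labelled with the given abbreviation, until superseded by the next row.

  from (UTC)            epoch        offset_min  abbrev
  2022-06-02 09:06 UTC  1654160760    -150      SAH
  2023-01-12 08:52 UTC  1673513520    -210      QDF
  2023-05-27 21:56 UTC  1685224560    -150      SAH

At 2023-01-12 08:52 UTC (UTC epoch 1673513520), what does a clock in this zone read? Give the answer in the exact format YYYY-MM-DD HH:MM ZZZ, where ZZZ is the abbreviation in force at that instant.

Query: 2023-01-12 08:52 UTC
Rule 2/3 (QDF, -03:30): 2023-01-12 08:52 UTC ≤ query < 2023-05-27 21:56 UTC
8·60 + 52 - 210 = 322 min
322 = 0·1440 + 322; 322 = 5·60 + 22 → 05:22, same day
→ 2023-01-12 05:22 QDF

2023-01-12 05:22 QDF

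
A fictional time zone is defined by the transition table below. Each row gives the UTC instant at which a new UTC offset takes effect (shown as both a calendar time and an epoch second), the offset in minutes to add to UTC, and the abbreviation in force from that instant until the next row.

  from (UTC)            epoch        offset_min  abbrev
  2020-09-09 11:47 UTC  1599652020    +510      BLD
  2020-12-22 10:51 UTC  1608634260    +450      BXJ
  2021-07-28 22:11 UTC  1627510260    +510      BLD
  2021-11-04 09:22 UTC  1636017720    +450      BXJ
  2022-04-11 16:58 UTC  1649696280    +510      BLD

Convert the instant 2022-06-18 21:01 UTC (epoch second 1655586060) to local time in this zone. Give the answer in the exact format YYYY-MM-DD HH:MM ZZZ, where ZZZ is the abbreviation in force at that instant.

2022-06-19 05:31 BLD

Query: 2022-06-18 21:01 UTC
Rule 5/5 (BLD, +08:30): 2022-04-11 16:58 UTC ≤ query < +∞
21·60 + 1 + 510 = 1771 min
1771 = 1·1440 + 331; 331 = 5·60 + 31 → 05:31, 2022-06-18 + 1 day = 2022-06-19
→ 2022-06-19 05:31 BLD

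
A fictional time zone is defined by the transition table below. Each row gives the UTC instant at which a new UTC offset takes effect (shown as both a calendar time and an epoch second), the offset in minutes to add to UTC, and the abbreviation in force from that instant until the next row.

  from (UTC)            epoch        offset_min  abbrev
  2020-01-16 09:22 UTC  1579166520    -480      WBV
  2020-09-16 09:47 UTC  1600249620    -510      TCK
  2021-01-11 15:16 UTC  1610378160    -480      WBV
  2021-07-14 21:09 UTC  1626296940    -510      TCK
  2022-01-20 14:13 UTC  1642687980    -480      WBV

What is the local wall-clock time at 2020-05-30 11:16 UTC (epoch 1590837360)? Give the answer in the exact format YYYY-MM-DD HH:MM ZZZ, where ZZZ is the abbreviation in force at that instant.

Query: 2020-05-30 11:16 UTC
Rule 1/5 (WBV, -08:00): 2020-01-16 09:22 UTC ≤ query < 2020-09-16 09:47 UTC
11·60 + 16 - 480 = 196 min
196 = 0·1440 + 196; 196 = 3·60 + 16 → 03:16, same day
→ 2020-05-30 03:16 WBV

2020-05-30 03:16 WBV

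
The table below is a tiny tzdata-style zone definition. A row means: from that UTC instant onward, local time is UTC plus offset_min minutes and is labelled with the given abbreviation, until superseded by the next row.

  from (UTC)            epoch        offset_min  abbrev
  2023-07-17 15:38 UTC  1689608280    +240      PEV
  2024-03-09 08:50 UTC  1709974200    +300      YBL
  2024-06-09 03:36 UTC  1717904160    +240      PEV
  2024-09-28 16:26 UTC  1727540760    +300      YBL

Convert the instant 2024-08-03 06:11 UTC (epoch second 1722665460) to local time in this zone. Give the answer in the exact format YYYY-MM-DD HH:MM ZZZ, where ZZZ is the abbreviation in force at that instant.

2024-08-03 10:11 PEV

Query: 2024-08-03 06:11 UTC
Rule 3/4 (PEV, +04:00): 2024-06-09 03:36 UTC ≤ query < 2024-09-28 16:26 UTC
6·60 + 11 + 240 = 611 min
611 = 0·1440 + 611; 611 = 10·60 + 11 → 10:11, same day
→ 2024-08-03 10:11 PEV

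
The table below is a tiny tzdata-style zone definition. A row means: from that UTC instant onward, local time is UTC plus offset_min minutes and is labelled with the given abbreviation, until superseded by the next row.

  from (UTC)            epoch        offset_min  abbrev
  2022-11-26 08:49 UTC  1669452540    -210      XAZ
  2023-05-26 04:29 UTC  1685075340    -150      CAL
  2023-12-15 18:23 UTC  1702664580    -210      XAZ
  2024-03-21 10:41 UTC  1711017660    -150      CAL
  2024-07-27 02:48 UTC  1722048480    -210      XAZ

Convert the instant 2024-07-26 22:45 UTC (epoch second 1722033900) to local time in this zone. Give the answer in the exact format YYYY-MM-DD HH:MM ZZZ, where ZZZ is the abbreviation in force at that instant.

Query: 2024-07-26 22:45 UTC
Rule 4/5 (CAL, -02:30): 2024-03-21 10:41 UTC ≤ query < 2024-07-27 02:48 UTC
22·60 + 45 - 150 = 1215 min
1215 = 0·1440 + 1215; 1215 = 20·60 + 15 → 20:15, same day
→ 2024-07-26 20:15 CAL

2024-07-26 20:15 CAL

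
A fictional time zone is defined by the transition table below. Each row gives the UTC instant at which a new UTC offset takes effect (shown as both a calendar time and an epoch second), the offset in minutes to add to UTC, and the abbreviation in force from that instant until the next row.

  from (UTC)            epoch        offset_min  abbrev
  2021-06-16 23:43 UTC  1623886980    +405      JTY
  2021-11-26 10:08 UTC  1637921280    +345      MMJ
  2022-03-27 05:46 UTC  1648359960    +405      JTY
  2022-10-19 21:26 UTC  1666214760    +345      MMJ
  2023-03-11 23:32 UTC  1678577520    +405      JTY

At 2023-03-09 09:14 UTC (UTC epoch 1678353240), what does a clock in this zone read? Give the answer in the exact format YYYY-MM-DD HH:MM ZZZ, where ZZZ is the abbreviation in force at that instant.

Query: 2023-03-09 09:14 UTC
Rule 4/5 (MMJ, +05:45): 2022-10-19 21:26 UTC ≤ query < 2023-03-11 23:32 UTC
9·60 + 14 + 345 = 899 min
899 = 0·1440 + 899; 899 = 14·60 + 59 → 14:59, same day
→ 2023-03-09 14:59 MMJ

2023-03-09 14:59 MMJ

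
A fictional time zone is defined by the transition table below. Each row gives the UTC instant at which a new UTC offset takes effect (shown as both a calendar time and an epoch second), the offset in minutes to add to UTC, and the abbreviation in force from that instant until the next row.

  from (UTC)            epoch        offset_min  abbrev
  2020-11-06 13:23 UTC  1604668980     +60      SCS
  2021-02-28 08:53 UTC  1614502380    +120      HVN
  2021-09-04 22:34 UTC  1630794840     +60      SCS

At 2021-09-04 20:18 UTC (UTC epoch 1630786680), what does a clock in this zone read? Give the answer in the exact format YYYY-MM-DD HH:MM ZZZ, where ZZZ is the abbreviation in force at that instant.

2021-09-04 22:18 HVN

Query: 2021-09-04 20:18 UTC
Rule 2/3 (HVN, +02:00): 2021-02-28 08:53 UTC ≤ query < 2021-09-04 22:34 UTC
20·60 + 18 + 120 = 1338 min
1338 = 0·1440 + 1338; 1338 = 22·60 + 18 → 22:18, same day
→ 2021-09-04 22:18 HVN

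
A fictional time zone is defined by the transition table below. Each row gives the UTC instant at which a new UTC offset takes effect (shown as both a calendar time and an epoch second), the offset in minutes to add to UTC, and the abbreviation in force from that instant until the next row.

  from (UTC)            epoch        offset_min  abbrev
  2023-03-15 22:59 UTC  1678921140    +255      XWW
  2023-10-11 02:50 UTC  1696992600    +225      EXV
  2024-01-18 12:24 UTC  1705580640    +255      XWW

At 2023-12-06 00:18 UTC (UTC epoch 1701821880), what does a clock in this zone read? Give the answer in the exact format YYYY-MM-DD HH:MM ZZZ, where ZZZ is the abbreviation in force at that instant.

Query: 2023-12-06 00:18 UTC
Rule 2/3 (EXV, +03:45): 2023-10-11 02:50 UTC ≤ query < 2024-01-18 12:24 UTC
0·60 + 18 + 225 = 243 min
243 = 0·1440 + 243; 243 = 4·60 + 3 → 04:03, same day
→ 2023-12-06 04:03 EXV

2023-12-06 04:03 EXV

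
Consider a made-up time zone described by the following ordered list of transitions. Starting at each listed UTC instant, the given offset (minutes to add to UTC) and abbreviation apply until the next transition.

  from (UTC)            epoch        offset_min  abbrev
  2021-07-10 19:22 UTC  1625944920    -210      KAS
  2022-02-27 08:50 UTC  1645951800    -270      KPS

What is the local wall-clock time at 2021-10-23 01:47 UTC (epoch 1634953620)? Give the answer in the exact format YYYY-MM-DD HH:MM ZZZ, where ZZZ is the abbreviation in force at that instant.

2021-10-22 22:17 KAS

Query: 2021-10-23 01:47 UTC
Rule 1/2 (KAS, -03:30): 2021-07-10 19:22 UTC ≤ query < 2022-02-27 08:50 UTC
1·60 + 47 - 210 = -103 min
-103 = -1·1440 + 1337; 1337 = 22·60 + 17 → 22:17, 2021-10-23 - 1 day = 2021-10-22
→ 2021-10-22 22:17 KAS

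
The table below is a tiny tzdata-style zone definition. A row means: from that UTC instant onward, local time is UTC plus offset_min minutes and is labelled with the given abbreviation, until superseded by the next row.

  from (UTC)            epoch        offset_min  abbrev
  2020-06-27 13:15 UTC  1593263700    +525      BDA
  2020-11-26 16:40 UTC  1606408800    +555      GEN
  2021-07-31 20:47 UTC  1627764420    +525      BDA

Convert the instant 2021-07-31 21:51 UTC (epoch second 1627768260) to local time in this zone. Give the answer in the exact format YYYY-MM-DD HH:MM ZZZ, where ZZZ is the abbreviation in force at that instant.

2021-08-01 06:36 BDA

Query: 2021-07-31 21:51 UTC
Rule 3/3 (BDA, +08:45): 2021-07-31 20:47 UTC ≤ query < +∞
21·60 + 51 + 525 = 1836 min
1836 = 1·1440 + 396; 396 = 6·60 + 36 → 06:36, 2021-07-31 + 1 day = 2021-08-01
→ 2021-08-01 06:36 BDA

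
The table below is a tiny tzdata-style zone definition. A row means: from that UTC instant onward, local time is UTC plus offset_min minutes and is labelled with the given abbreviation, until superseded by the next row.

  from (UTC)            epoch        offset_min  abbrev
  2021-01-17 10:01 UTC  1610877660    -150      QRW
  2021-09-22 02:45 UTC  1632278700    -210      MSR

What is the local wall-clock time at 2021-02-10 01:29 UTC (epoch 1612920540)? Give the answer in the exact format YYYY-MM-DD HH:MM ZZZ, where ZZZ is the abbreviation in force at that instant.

Query: 2021-02-10 01:29 UTC
Rule 1/2 (QRW, -02:30): 2021-01-17 10:01 UTC ≤ query < 2021-09-22 02:45 UTC
1·60 + 29 - 150 = -61 min
-61 = -1·1440 + 1379; 1379 = 22·60 + 59 → 22:59, 2021-02-10 - 1 day = 2021-02-09
→ 2021-02-09 22:59 QRW

2021-02-09 22:59 QRW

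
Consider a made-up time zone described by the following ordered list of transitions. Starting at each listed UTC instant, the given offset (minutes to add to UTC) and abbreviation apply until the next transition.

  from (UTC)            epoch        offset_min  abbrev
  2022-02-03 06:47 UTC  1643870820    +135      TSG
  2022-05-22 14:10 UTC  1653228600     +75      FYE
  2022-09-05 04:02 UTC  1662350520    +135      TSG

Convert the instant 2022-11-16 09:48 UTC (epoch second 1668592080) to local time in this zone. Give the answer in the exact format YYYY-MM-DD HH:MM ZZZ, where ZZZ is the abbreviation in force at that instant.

Query: 2022-11-16 09:48 UTC
Rule 3/3 (TSG, +02:15): 2022-09-05 04:02 UTC ≤ query < +∞
9·60 + 48 + 135 = 723 min
723 = 0·1440 + 723; 723 = 12·60 + 3 → 12:03, same day
→ 2022-11-16 12:03 TSG

2022-11-16 12:03 TSG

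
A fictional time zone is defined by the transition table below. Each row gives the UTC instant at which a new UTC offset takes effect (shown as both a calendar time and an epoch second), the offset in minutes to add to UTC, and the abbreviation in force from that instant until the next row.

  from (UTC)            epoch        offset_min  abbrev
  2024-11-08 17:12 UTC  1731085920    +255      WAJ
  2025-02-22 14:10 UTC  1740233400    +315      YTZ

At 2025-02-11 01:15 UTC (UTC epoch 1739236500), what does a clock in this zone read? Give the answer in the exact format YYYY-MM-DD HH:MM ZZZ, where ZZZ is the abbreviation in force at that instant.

Query: 2025-02-11 01:15 UTC
Rule 1/2 (WAJ, +04:15): 2024-11-08 17:12 UTC ≤ query < 2025-02-22 14:10 UTC
1·60 + 15 + 255 = 330 min
330 = 0·1440 + 330; 330 = 5·60 + 30 → 05:30, same day
→ 2025-02-11 05:30 WAJ

2025-02-11 05:30 WAJ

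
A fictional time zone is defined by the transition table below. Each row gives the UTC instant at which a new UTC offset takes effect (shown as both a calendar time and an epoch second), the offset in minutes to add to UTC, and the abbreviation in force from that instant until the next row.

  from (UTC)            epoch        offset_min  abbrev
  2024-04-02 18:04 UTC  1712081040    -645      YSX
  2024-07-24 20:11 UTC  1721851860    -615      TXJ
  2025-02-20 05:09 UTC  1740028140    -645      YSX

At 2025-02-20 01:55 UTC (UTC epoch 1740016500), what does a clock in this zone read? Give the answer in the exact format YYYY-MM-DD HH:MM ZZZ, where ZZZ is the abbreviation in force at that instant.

Query: 2025-02-20 01:55 UTC
Rule 2/3 (TXJ, -10:15): 2024-07-24 20:11 UTC ≤ query < 2025-02-20 05:09 UTC
1·60 + 55 - 615 = -500 min
-500 = -1·1440 + 940; 940 = 15·60 + 40 → 15:40, 2025-02-20 - 1 day = 2025-02-19
→ 2025-02-19 15:40 TXJ

2025-02-19 15:40 TXJ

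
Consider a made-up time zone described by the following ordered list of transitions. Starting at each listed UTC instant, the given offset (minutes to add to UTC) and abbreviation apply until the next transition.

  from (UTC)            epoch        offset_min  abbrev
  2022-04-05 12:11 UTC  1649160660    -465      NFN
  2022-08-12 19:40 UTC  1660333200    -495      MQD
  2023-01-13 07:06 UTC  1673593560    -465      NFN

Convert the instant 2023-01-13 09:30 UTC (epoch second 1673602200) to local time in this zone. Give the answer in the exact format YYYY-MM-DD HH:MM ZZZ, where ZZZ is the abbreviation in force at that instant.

2023-01-13 01:45 NFN

Query: 2023-01-13 09:30 UTC
Rule 3/3 (NFN, -07:45): 2023-01-13 07:06 UTC ≤ query < +∞
9·60 + 30 - 465 = 105 min
105 = 0·1440 + 105; 105 = 1·60 + 45 → 01:45, same day
→ 2023-01-13 01:45 NFN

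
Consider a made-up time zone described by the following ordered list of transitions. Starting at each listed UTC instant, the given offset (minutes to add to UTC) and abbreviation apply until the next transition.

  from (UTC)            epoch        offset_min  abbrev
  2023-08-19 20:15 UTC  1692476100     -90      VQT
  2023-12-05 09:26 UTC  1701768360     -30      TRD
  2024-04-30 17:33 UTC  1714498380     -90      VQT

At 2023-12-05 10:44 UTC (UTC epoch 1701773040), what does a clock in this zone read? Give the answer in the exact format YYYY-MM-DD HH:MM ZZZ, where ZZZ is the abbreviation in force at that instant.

Query: 2023-12-05 10:44 UTC
Rule 2/3 (TRD, -00:30): 2023-12-05 09:26 UTC ≤ query < 2024-04-30 17:33 UTC
10·60 + 44 - 30 = 614 min
614 = 0·1440 + 614; 614 = 10·60 + 14 → 10:14, same day
→ 2023-12-05 10:14 TRD

2023-12-05 10:14 TRD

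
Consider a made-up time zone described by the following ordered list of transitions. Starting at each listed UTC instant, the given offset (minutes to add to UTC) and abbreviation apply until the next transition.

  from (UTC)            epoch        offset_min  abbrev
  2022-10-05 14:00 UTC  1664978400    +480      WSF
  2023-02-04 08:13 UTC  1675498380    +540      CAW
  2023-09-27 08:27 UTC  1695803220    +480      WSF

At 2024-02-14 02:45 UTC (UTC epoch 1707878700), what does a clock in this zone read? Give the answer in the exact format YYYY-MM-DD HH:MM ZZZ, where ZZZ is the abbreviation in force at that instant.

2024-02-14 10:45 WSF

Query: 2024-02-14 02:45 UTC
Rule 3/3 (WSF, +08:00): 2023-09-27 08:27 UTC ≤ query < +∞
2·60 + 45 + 480 = 645 min
645 = 0·1440 + 645; 645 = 10·60 + 45 → 10:45, same day
→ 2024-02-14 10:45 WSF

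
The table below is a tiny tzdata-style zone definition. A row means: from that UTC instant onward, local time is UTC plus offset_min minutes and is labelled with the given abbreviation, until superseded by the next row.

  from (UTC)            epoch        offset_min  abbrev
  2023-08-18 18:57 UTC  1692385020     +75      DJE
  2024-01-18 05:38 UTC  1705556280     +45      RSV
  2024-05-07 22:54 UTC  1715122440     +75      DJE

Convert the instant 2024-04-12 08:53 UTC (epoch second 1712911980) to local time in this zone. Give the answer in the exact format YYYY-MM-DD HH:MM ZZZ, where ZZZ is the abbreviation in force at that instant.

Query: 2024-04-12 08:53 UTC
Rule 2/3 (RSV, +00:45): 2024-01-18 05:38 UTC ≤ query < 2024-05-07 22:54 UTC
8·60 + 53 + 45 = 578 min
578 = 0·1440 + 578; 578 = 9·60 + 38 → 09:38, same day
→ 2024-04-12 09:38 RSV

2024-04-12 09:38 RSV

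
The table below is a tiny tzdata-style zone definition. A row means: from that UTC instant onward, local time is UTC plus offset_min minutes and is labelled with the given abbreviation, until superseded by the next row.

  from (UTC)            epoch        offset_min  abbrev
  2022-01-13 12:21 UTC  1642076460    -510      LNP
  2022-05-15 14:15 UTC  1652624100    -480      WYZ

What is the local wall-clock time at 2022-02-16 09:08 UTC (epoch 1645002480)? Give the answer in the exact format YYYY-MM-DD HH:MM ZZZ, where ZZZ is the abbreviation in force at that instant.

2022-02-16 00:38 LNP

Query: 2022-02-16 09:08 UTC
Rule 1/2 (LNP, -08:30): 2022-01-13 12:21 UTC ≤ query < 2022-05-15 14:15 UTC
9·60 + 8 - 510 = 38 min
38 = 0·1440 + 38; 38 = 0·60 + 38 → 00:38, same day
→ 2022-02-16 00:38 LNP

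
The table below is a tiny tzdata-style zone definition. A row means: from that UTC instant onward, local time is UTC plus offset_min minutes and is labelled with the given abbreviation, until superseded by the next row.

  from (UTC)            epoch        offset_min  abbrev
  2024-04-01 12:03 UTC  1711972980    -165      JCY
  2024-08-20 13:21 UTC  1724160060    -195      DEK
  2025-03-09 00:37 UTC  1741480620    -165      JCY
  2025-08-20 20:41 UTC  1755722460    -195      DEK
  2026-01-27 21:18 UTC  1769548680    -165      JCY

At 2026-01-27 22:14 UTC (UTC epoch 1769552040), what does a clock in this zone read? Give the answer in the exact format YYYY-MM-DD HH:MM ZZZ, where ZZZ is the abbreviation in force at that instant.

Query: 2026-01-27 22:14 UTC
Rule 5/5 (JCY, -02:45): 2026-01-27 21:18 UTC ≤ query < +∞
22·60 + 14 - 165 = 1169 min
1169 = 0·1440 + 1169; 1169 = 19·60 + 29 → 19:29, same day
→ 2026-01-27 19:29 JCY

2026-01-27 19:29 JCY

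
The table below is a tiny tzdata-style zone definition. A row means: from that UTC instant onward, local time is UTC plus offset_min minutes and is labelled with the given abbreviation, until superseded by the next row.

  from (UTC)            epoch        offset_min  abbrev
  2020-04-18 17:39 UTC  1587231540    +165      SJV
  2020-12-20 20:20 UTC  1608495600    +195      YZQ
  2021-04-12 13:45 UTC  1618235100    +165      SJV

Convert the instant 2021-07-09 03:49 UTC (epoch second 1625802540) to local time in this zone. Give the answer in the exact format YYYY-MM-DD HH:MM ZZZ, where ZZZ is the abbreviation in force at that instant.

Query: 2021-07-09 03:49 UTC
Rule 3/3 (SJV, +02:45): 2021-04-12 13:45 UTC ≤ query < +∞
3·60 + 49 + 165 = 394 min
394 = 0·1440 + 394; 394 = 6·60 + 34 → 06:34, same day
→ 2021-07-09 06:34 SJV

2021-07-09 06:34 SJV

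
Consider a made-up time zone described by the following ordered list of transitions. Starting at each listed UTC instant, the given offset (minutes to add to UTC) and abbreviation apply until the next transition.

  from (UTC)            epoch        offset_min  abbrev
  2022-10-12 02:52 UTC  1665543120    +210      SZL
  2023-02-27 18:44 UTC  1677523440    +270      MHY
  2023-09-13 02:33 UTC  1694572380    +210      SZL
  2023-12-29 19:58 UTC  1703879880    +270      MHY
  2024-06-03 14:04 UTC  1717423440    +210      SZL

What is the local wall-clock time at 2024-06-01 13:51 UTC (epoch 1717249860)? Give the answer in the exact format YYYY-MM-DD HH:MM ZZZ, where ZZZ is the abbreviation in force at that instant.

Query: 2024-06-01 13:51 UTC
Rule 4/5 (MHY, +04:30): 2023-12-29 19:58 UTC ≤ query < 2024-06-03 14:04 UTC
13·60 + 51 + 270 = 1101 min
1101 = 0·1440 + 1101; 1101 = 18·60 + 21 → 18:21, same day
→ 2024-06-01 18:21 MHY

2024-06-01 18:21 MHY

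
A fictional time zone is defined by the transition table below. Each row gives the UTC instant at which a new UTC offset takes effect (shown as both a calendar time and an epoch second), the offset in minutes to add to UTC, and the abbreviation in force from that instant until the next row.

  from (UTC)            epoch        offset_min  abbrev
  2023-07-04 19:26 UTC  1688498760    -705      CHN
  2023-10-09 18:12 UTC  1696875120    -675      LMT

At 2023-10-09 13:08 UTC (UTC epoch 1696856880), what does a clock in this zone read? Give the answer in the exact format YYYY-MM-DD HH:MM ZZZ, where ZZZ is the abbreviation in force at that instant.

Query: 2023-10-09 13:08 UTC
Rule 1/2 (CHN, -11:45): 2023-07-04 19:26 UTC ≤ query < 2023-10-09 18:12 UTC
13·60 + 8 - 705 = 83 min
83 = 0·1440 + 83; 83 = 1·60 + 23 → 01:23, same day
→ 2023-10-09 01:23 CHN

2023-10-09 01:23 CHN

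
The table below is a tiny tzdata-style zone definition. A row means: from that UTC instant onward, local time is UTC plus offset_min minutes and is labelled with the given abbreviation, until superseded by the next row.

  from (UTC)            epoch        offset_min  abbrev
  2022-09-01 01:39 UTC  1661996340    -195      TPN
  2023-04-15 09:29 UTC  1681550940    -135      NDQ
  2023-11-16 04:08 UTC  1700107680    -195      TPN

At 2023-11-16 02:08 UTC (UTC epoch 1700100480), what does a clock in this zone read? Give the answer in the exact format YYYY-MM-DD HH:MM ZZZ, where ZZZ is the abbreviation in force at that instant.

Query: 2023-11-16 02:08 UTC
Rule 2/3 (NDQ, -02:15): 2023-04-15 09:29 UTC ≤ query < 2023-11-16 04:08 UTC
2·60 + 8 - 135 = -7 min
-7 = -1·1440 + 1433; 1433 = 23·60 + 53 → 23:53, 2023-11-16 - 1 day = 2023-11-15
→ 2023-11-15 23:53 NDQ

2023-11-15 23:53 NDQ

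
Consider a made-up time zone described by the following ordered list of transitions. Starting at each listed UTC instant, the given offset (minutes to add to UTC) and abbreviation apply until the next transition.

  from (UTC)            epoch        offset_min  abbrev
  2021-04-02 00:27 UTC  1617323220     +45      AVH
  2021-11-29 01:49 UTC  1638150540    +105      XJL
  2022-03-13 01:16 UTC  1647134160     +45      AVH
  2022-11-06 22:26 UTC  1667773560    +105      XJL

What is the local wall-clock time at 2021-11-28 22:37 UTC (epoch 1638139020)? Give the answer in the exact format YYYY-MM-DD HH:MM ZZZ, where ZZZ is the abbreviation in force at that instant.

2021-11-28 23:22 AVH

Query: 2021-11-28 22:37 UTC
Rule 1/4 (AVH, +00:45): 2021-04-02 00:27 UTC ≤ query < 2021-11-29 01:49 UTC
22·60 + 37 + 45 = 1402 min
1402 = 0·1440 + 1402; 1402 = 23·60 + 22 → 23:22, same day
→ 2021-11-28 23:22 AVH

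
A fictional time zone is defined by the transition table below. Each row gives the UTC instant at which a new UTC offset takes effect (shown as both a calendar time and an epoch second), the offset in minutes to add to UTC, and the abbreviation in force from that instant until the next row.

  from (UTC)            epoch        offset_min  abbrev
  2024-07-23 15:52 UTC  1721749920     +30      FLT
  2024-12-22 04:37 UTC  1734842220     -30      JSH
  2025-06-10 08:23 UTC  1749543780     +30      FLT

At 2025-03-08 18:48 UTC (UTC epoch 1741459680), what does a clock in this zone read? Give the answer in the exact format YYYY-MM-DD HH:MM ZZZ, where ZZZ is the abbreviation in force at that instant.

2025-03-08 18:18 JSH

Query: 2025-03-08 18:48 UTC
Rule 2/3 (JSH, -00:30): 2024-12-22 04:37 UTC ≤ query < 2025-06-10 08:23 UTC
18·60 + 48 - 30 = 1098 min
1098 = 0·1440 + 1098; 1098 = 18·60 + 18 → 18:18, same day
→ 2025-03-08 18:18 JSH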